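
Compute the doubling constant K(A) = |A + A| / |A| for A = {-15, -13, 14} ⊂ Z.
K = |A + A| / |A| = 6/3 = 2

Enumerate A + A = {a + b : a, b ∈ A}. With |A| = 3, there are |A|^2 = 9 ordered sum pairs; collecting distinct values, A + A = {-30, -28, -26, -1, 1, 28}, so |A + A| = 6. Thus K = 6/3 = 2. For comparison, the minimum possible |A + A| over all 3-element sets is 2·3 − 1 = 5 (so min K = 5/3), attained only by arithmetic progressions.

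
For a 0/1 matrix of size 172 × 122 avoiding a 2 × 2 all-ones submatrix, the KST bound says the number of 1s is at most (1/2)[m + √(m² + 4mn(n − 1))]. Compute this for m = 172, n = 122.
z(172, 122; 2, 2) ≤ (1/2)[172 + √(172² + 4·172·122·121)] = (1/2)[172 + √10185840] = 1681.7631

Kővári–Sós–Turán: let r_1, ..., r_172 be the row sums and z = Σ r_i the total number of 1s. Each pair of columns can share at most one row with both entries 1 (else a 2×2 all-ones block appears), so Σ_i C(r_i, 2) ≤ C(122, 2) = 7381. By convexity Σ_i C(r_i, 2) ≥ 172·C(z/172, 2) = z(z − 172)/(2·172), giving z² − 172z − 172·122·121 ≤ 0 and hence z ≤ (1/2)[172 + √(29584 + 4·2539064)] = (1/2)[172 + √10185840] ≈ (1/2)(172 + 3191.5263) = 1681.7631.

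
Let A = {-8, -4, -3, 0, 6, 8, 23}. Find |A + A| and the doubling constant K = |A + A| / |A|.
K = |A + A| / |A| = 26/7

Enumerate A + A = {a + b : a, b ∈ A}. With |A| = 7, there are |A|^2 = 49 ordered sum pairs; collecting distinct values, A + A = {-16, -12, -11, -8, -7, -6, -4, -3, -2, 0, 2, 3, 4, 5, 6, 8, 12, 14, 15, 16, 19, 20, 23, 29, 31, 46}, so |A + A| = 26. Thus K = 26/7. For comparison, the minimum possible |A + A| over all 7-element sets is 2·7 − 1 = 13 (so min K = 13/7), attained only by arithmetic progressions.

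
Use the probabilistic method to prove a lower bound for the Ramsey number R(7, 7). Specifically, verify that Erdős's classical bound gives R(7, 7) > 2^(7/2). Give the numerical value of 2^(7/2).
2^(7/2) = 11.3137; so R(7, 7) > 11.3137

Colour each edge of K_n uniformly at random with red/blue. The expected number of monochromatic K_7 is C(n, 7) · 2 · 2^(−C(7,2)). If C(n, 7) · 2^(1 − C(7,2)) < 1, then with positive probability no monochromatic K_7 exists, so R(7, 7) > n. The standard estimate C(n, 7) ≤ n^7/7! shows this inequality holds whenever n ≤ 2^(7/2) (since 7! · 2^(C(7,2) − 1) > 2^(7^2/2) ≥ n^7). Hence R(7, 7) > 2^(7/2) = 11.3137.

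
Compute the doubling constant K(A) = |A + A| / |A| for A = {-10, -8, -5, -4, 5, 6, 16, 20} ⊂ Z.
K = |A + A| / |A| = 31/8

Enumerate A + A = {a + b : a, b ∈ A}. With |A| = 8, there are |A|^2 = 64 ordered sum pairs; collecting distinct values, A + A = {-20, -18, -16, -15, -14, -13, -12, -10, -9, -8, -5, -4, -3, -2, 0, 1, 2, 6, 8, 10, 11, 12, 15, 16, 21, 22, 25, 26, 32, 36, 40}, so |A + A| = 31. Thus K = 31/8. For comparison, the minimum possible |A + A| over all 8-element sets is 2·8 − 1 = 15 (so min K = 15/8), attained only by arithmetic progressions.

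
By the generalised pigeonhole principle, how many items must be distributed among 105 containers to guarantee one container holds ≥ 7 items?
n = (7 − 1)·105 + 1 = 631

By the generalised pigeonhole principle, to guarantee some box contains ≥ r objects we need more than (r − 1) · k objects total. Threshold: n = (r − 1) · k + 1. With r = 7 and k = 105: n = 6 · 105 + 1 = 630 + 1 = 631. For n = 630 = 6 · 105, we can put exactly 6 objects in every box, avoiding 7 in any single one — so 631 is tight.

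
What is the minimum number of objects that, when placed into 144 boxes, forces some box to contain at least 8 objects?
n = (8 − 1)·144 + 1 = 1009

By the generalised pigeonhole principle, to guarantee some box contains ≥ r objects we need more than (r − 1) · k objects total. Threshold: n = (r − 1) · k + 1. With r = 8 and k = 144: n = 7 · 144 + 1 = 1008 + 1 = 1009. For n = 1008 = 7 · 144, we can put exactly 7 objects in every box, avoiding 8 in any single one — so 1009 is tight.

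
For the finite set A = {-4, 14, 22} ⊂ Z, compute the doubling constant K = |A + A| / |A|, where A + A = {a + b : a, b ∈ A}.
K = |A + A| / |A| = 6/3 = 2

Enumerate A + A = {a + b : a, b ∈ A}. With |A| = 3, there are |A|^2 = 9 ordered sum pairs; collecting distinct values, A + A = {-8, 10, 18, 28, 36, 44}, so |A + A| = 6. Thus K = 6/3 = 2. For comparison, the minimum possible |A + A| over all 3-element sets is 2·3 − 1 = 5 (so min K = 5/3), attained only by arithmetic progressions.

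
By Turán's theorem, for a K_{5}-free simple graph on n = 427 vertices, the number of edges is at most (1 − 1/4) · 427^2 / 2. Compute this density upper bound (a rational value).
Turán density bound = (3/4) · 427^2/2 = 546987/8 ≈ 68373.375

Turán's theorem: ex(n, K_{r+1}) is achieved by the complete r-partite Turán graph T(n, r) with parts as balanced as possible, and is at most (1 − 1/r) · n^2/2. For r = 4, n = 427: the density bound is (3/4) · 182329/2 = 546987/8 ≈ 68373.375. The integer-valued extremum is e(T(427, 4)) = 68373, which is strictly less than the density bound 546987/8 since 4 ∤ 427 (the parts of T(427, 4) cannot all be equal).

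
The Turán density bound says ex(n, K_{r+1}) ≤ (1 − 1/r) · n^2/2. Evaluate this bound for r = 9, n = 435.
Turán density bound = (8/9) · 435^2/2 = 84100

Turán's theorem: ex(n, K_{r+1}) is achieved by the complete r-partite Turán graph T(n, r) with parts as balanced as possible, and is at most (1 − 1/r) · n^2/2. For r = 9, n = 435: the density bound is (8/9) · 189225/2 = 84100. The integer-valued extremum is e(T(435, 9)) = 84099, which is strictly less than the density bound 84100 since 9 ∤ 435 (the parts of T(435, 9) cannot all be equal).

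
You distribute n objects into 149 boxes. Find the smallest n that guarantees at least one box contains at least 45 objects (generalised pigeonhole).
n = (45 − 1)·149 + 1 = 6557

By the generalised pigeonhole principle, to guarantee some box contains ≥ r objects we need more than (r − 1) · k objects total. Threshold: n = (r − 1) · k + 1. With r = 45 and k = 149: n = 44 · 149 + 1 = 6556 + 1 = 6557. For n = 6556 = 44 · 149, we can put exactly 44 objects in every box, avoiding 45 in any single one — so 6557 is tight.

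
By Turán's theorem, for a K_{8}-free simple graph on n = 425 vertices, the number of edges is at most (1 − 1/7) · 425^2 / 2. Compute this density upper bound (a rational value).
Turán density bound = (6/7) · 425^2/2 = 541875/7 ≈ 77410.7143

Turán's theorem: ex(n, K_{r+1}) is achieved by the complete r-partite Turán graph T(n, r) with parts as balanced as possible, and is at most (1 − 1/r) · n^2/2. For r = 7, n = 425: the density bound is (6/7) · 180625/2 = 541875/7 ≈ 77410.7143. The integer-valued extremum is e(T(425, 7)) = 77410, which is strictly less than the density bound 541875/7 since 7 ∤ 425 (the parts of T(425, 7) cannot all be equal).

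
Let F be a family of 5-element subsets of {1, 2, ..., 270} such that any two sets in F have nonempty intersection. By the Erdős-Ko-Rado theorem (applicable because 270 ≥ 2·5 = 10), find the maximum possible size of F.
max |F| = C(269, 4) = 213338251

The Erdős-Ko-Rado theorem states: for n ≥ 2k, an intersecting family of k-subsets of an n-element set has size at most C(n − 1, k − 1), with equality for 'star' families {A ⊆ [n] : |A| = k, i ∈ A} (fix an element i). For n = 270, k = 5: C(269, 4) = 213338251.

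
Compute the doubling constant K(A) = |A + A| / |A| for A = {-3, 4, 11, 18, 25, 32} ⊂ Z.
K = |A + A| / |A| = 11/6

Enumerate A + A = {a + b : a, b ∈ A}. With |A| = 6, there are |A|^2 = 36 ordered sum pairs; collecting distinct values, A + A = {-6, 1, 8, 15, 22, 29, 36, 43, 50, 57, 64}, so |A + A| = 11. Thus K = 11/6. Here |A + A| = 2|A| − 1 = 11, the minimum possible — so K = 11/6 is minimal, which holds iff A is an arithmetic progression.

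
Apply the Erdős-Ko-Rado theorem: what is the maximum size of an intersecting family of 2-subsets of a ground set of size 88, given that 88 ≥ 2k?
max |F| = C(87, 1) = 87

Erdős-Ko-Rado (1961): when n ≥ 2k, max |F| = C(n−1, k−1). The bound is attained by the star {A : i ∈ A} for any fixed i ∈ [n]. Here C(88−1, 2−1) = C(87, 1) = 87.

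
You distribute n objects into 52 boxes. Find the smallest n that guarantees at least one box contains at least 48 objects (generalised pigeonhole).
n = (48 − 1)·52 + 1 = 2445

By the generalised pigeonhole principle, to guarantee some box contains ≥ r objects we need more than (r − 1) · k objects total. Threshold: n = (r − 1) · k + 1. With r = 48 and k = 52: n = 47 · 52 + 1 = 2444 + 1 = 2445. For n = 2444 = 47 · 52, we can put exactly 47 objects in every box, avoiding 48 in any single one — so 2445 is tight.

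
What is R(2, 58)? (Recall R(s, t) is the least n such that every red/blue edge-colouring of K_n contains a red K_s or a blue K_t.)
R(2, 58) = 58

R(2, k) = k for all k ≥ 2: in a 2-colouring of K_k, either some edge is red (a red K_2) or all edges are blue (a blue K_k). And K_{57} coloured all-blue has no blue K_58, so R(2, 58) > 57. Hence R(2, 58) = 58.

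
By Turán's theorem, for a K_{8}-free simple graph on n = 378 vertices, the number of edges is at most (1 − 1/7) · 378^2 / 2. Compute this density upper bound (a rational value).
Turán density bound = (6/7) · 378^2/2 = 61236

Turán's theorem: ex(n, K_{r+1}) is achieved by the complete r-partite Turán graph T(n, r) with parts as balanced as possible, and is at most (1 − 1/r) · n^2/2. For r = 7, n = 378: the density bound is (6/7) · 142884/2 = 61236. Since 7 ∣ 378, the Turán graph T(378, 7) has parts of equal size 54, and its edge count e(T(378, 7)) = 61236 attains the density bound exactly.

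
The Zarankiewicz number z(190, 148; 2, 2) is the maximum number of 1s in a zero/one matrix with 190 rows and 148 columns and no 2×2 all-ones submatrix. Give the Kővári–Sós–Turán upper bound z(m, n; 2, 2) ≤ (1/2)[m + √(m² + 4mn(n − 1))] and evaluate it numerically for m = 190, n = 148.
z(190, 148; 2, 2) ≤ (1/2)[190 + √(190² + 4·190·148·147)] = (1/2)[190 + √16570660] = 2130.3538

Kővári–Sós–Turán: let r_1, ..., r_190 be the row sums and z = Σ r_i the total number of 1s. Each pair of columns can share at most one row with both entries 1 (else a 2×2 all-ones block appears), so Σ_i C(r_i, 2) ≤ C(148, 2) = 10878. By convexity Σ_i C(r_i, 2) ≥ 190·C(z/190, 2) = z(z − 190)/(2·190), giving z² − 190z − 190·148·147 ≤ 0 and hence z ≤ (1/2)[190 + √(36100 + 4·4133640)] = (1/2)[190 + √16570660] ≈ (1/2)(190 + 4070.7076) = 2130.3538.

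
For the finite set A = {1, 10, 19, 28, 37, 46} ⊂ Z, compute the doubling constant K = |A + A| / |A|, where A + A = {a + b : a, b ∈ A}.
K = |A + A| / |A| = 11/6

Enumerate A + A = {a + b : a, b ∈ A}. With |A| = 6, there are |A|^2 = 36 ordered sum pairs; collecting distinct values, A + A = {2, 11, 20, 29, 38, 47, 56, 65, 74, 83, 92}, so |A + A| = 11. Thus K = 11/6. Here |A + A| = 2|A| − 1 = 11, the minimum possible — so K = 11/6 is minimal, which holds iff A is an arithmetic progression.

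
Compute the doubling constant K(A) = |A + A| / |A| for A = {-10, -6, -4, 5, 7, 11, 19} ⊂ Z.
K = |A + A| / |A| = 26/7

Enumerate A + A = {a + b : a, b ∈ A}. With |A| = 7, there are |A|^2 = 49 ordered sum pairs; collecting distinct values, A + A = {-20, -16, -14, -12, -10, -8, -5, -3, -1, 1, 3, 5, 7, 9, 10, 12, 13, 14, 15, 16, 18, 22, 24, 26, 30, 38}, so |A + A| = 26. Thus K = 26/7. For comparison, the minimum possible |A + A| over all 7-element sets is 2·7 − 1 = 13 (so min K = 13/7), attained only by arithmetic progressions.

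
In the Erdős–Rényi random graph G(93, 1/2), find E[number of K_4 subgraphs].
E[# K_4] = C(93, 4) · (1/2)^C(4, 2) = 2919735 / 2^6 = 45620.859375

For each 4-subset S of vertices (there are C(93, 4) = 2919735 such S), let X_S = 1 if S induces a K_4 (all C(4, 2) = 6 edges present). Then P(X_S = 1) = (1/2)^6 = 1/64. By linearity of expectation, E[# K_4] = C(93, 4) · (1/2)^6 = 2919735 / 64 = 45620.859375.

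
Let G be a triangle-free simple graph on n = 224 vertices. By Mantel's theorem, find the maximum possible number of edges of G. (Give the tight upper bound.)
ex(224, K_3) = ⌊224^2/4⌋ = 12544

Mantel (1907): a triangle-free graph on n vertices has at most ⌊n^2/4⌋ edges, with equality for the complete bipartite graph K_{⌊n/2⌋, ⌈n/2⌉}. For n = 224: ⌊224^2/4⌋ = ⌊50176/4⌋ = 12544. The extremal graph is K_{112, 112}, which has 112·112 = 12544 edges.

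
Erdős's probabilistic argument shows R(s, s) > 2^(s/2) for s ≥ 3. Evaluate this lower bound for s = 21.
2^(21/2) = 1448.1547; so R(21, 21) > 1448.1547

Colour each edge of K_n uniformly at random with red/blue. The expected number of monochromatic K_21 is C(n, 21) · 2 · 2^(−C(21,2)). If C(n, 21) · 2^(1 − C(21,2)) < 1, then with positive probability no monochromatic K_21 exists, so R(21, 21) > n. The standard estimate C(n, 21) ≤ n^21/21! shows this inequality holds whenever n ≤ 2^(21/2) (since 21! · 2^(C(21,2) − 1) > 2^(21^2/2) ≥ n^21). Hence R(21, 21) > 2^(21/2) = 1448.1547.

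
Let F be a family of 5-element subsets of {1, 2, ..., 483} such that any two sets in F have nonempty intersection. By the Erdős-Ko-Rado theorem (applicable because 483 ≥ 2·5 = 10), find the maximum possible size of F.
max |F| = C(482, 4) = 2221046360

Erdős-Ko-Rado (1961): when n ≥ 2k, max |F| = C(n−1, k−1). The bound is attained by the star {A : i ∈ A} for any fixed i ∈ [n]. Here C(483−1, 5−1) = C(482, 4) = 2221046360.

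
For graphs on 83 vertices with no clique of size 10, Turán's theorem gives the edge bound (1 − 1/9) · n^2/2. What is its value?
Turán density bound = (8/9) · 83^2/2 = 27556/9 ≈ 3061.7778

Turán's theorem: ex(n, K_{r+1}) is achieved by the complete r-partite Turán graph T(n, r) with parts as balanced as possible, and is at most (1 − 1/r) · n^2/2. For r = 9, n = 83: the density bound is (8/9) · 6889/2 = 27556/9 ≈ 3061.7778. The integer-valued extremum is e(T(83, 9)) = 3061, which is strictly less than the density bound 27556/9 since 9 ∤ 83 (the parts of T(83, 9) cannot all be equal).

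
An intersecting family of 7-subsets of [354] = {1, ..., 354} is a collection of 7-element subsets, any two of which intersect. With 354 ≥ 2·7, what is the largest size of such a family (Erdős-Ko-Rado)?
max |F| = C(353, 6) = 2574925713360

The Erdős-Ko-Rado theorem states: for n ≥ 2k, an intersecting family of k-subsets of an n-element set has size at most C(n − 1, k − 1), with equality for 'star' families {A ⊆ [n] : |A| = k, i ∈ A} (fix an element i). For n = 354, k = 7: C(353, 6) = 2574925713360.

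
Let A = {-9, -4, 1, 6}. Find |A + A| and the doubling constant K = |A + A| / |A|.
K = |A + A| / |A| = 7/4

Enumerate A + A = {a + b : a, b ∈ A}. With |A| = 4, there are |A|^2 = 16 ordered sum pairs; collecting distinct values, A + A = {-18, -13, -8, -3, 2, 7, 12}, so |A + A| = 7. Thus K = 7/4. Here |A + A| = 2|A| − 1 = 7, the minimum possible — so K = 7/4 is minimal, which holds iff A is an arithmetic progression.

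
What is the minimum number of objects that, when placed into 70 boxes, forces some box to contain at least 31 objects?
n = (31 − 1)·70 + 1 = 2101

By the generalised pigeonhole principle, to guarantee some box contains ≥ r objects we need more than (r − 1) · k objects total. Threshold: n = (r − 1) · k + 1. With r = 31 and k = 70: n = 30 · 70 + 1 = 2100 + 1 = 2101. For n = 2100 = 30 · 70, we can put exactly 30 objects in every box, avoiding 31 in any single one — so 2101 is tight.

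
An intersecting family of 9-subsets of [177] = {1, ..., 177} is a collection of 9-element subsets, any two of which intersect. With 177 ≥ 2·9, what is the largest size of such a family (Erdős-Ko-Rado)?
max |F| = C(176, 8) = 19430578360050

The Erdős-Ko-Rado theorem states: for n ≥ 2k, an intersecting family of k-subsets of an n-element set has size at most C(n − 1, k − 1), with equality for 'star' families {A ⊆ [n] : |A| = k, i ∈ A} (fix an element i). For n = 177, k = 9: C(176, 8) = 19430578360050.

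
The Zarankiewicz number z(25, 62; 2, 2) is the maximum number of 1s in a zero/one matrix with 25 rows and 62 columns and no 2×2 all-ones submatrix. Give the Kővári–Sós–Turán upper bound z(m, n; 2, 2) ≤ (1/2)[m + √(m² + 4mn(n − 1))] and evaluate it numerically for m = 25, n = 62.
z(25, 62; 2, 2) ≤ (1/2)[25 + √(25² + 4·25·62·61)] = (1/2)[25 + √378825] = 320.2438

Kővári–Sós–Turán: let r_1, ..., r_25 be the row sums and z = Σ r_i the total number of 1s. Each pair of columns can share at most one row with both entries 1 (else a 2×2 all-ones block appears), so Σ_i C(r_i, 2) ≤ C(62, 2) = 1891. By convexity Σ_i C(r_i, 2) ≥ 25·C(z/25, 2) = z(z − 25)/(2·25), giving z² − 25z − 25·62·61 ≤ 0 and hence z ≤ (1/2)[25 + √(625 + 4·94550)] = (1/2)[25 + √378825] ≈ (1/2)(25 + 615.4876) = 320.2438.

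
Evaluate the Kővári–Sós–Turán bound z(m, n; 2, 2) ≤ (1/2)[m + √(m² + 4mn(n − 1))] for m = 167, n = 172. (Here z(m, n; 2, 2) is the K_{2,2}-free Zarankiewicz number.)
z(167, 172; 2, 2) ≤ (1/2)[167 + √(167² + 4·167·172·171)] = (1/2)[167 + √19675105] = 2301.3314

Kővári–Sós–Turán: let r_1, ..., r_167 be the row sums and z = Σ r_i the total number of 1s. Each pair of columns can share at most one row with both entries 1 (else a 2×2 all-ones block appears), so Σ_i C(r_i, 2) ≤ C(172, 2) = 14706. By convexity Σ_i C(r_i, 2) ≥ 167·C(z/167, 2) = z(z − 167)/(2·167), giving z² − 167z − 167·172·171 ≤ 0 and hence z ≤ (1/2)[167 + √(27889 + 4·4911804)] = (1/2)[167 + √19675105] ≈ (1/2)(167 + 4435.6629) = 2301.3314.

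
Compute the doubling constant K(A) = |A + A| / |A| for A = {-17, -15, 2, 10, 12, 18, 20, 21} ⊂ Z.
K = |A + A| / |A| = 30/8 = 15/4

Enumerate A + A = {a + b : a, b ∈ A}. With |A| = 8, there are |A|^2 = 64 ordered sum pairs; collecting distinct values, A + A = {-34, -32, -30, -15, -13, -7, -5, -3, 1, 3, 4, 5, 6, 12, 14, 20, 22, 23, 24, 28, 30, 31, 32, 33, 36, 38, 39, 40, 41, 42}, so |A + A| = 30. Thus K = 30/8 = 15/4. For comparison, the minimum possible |A + A| over all 8-element sets is 2·8 − 1 = 15 (so min K = 15/8), attained only by arithmetic progressions.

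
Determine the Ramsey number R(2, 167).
R(2, 167) = 167

R(2, k) = k for all k ≥ 2: in a 2-colouring of K_k, either some edge is red (a red K_2) or all edges are blue (a blue K_k). And K_{166} coloured all-blue has no blue K_167, so R(2, 167) > 166. Hence R(2, 167) = 167.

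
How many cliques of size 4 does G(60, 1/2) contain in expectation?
E[# K_4] = C(60, 4) · (1/2)^C(4, 2) = 487635 / 2^6 = 7619.296875

For each 4-subset S of vertices (there are C(60, 4) = 487635 such S), let X_S = 1 if S induces a K_4 (all C(4, 2) = 6 edges present). Then P(X_S = 1) = (1/2)^6 = 1/64. By linearity of expectation, E[# K_4] = C(60, 4) · (1/2)^6 = 487635 / 64 = 7619.296875.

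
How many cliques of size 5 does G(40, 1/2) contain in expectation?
E[# K_5] = C(40, 5) · (1/2)^C(5, 2) = 658008 / 2^10 = 82251/128 = 642.5859375

For each 5-subset S of vertices (there are C(40, 5) = 658008 such S), let X_S = 1 if S induces a K_5 (all C(5, 2) = 10 edges present). Then P(X_S = 1) = (1/2)^10 = 1/1024. By linearity of expectation, E[# K_5] = C(40, 5) · (1/2)^10 = 658008 / 1024 = 82251/128 = 642.5859375.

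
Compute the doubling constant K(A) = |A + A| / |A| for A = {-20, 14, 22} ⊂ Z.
K = |A + A| / |A| = 6/3 = 2

Enumerate A + A = {a + b : a, b ∈ A}. With |A| = 3, there are |A|^2 = 9 ordered sum pairs; collecting distinct values, A + A = {-40, -6, 2, 28, 36, 44}, so |A + A| = 6. Thus K = 6/3 = 2. For comparison, the minimum possible |A + A| over all 3-element sets is 2·3 − 1 = 5 (so min K = 5/3), attained only by arithmetic progressions.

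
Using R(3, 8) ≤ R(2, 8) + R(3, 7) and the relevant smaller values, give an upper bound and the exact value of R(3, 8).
R(3, 8) ≤ R(2, 8) + R(3, 7) = 8 + 23 = 31; exact value R(3, 8) = 28.

The Erdős–Szekeres recurrence R(r, s) ≤ R(r−1, s) + R(r, s−1) applied to (r, s) = (3, 8) gives
  R(3, 8) ≤ R(2, 8) + R(3, 7) = 8 + 23 = 31.
(Recall R(2, k) = k and R is symmetric.) The recurrence is not tight here (it gives 31, but the exact value is R(3, 8) = 28); the tight upper bound requires a sharper argument than the simple recurrence, combined with a lower-bound construction on K_{27}.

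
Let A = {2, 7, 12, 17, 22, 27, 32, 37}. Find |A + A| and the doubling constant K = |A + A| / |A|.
K = |A + A| / |A| = 15/8

Enumerate A + A = {a + b : a, b ∈ A}. With |A| = 8, there are |A|^2 = 64 ordered sum pairs; collecting distinct values, A + A = {4, 9, 14, 19, 24, 29, 34, 39, 44, 49, 54, 59, 64, 69, 74}, so |A + A| = 15. Thus K = 15/8. Here |A + A| = 2|A| − 1 = 15, the minimum possible — so K = 15/8 is minimal, which holds iff A is an arithmetic progression.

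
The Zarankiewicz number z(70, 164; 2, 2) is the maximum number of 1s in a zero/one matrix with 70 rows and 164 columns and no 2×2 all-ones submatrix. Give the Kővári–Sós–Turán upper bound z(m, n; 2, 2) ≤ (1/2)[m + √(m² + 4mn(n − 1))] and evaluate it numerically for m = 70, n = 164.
z(70, 164; 2, 2) ≤ (1/2)[70 + √(70² + 4·70·164·163)] = (1/2)[70 + √7489860] = 1403.3804

Kővári–Sós–Turán: let r_1, ..., r_70 be the row sums and z = Σ r_i the total number of 1s. Each pair of columns can share at most one row with both entries 1 (else a 2×2 all-ones block appears), so Σ_i C(r_i, 2) ≤ C(164, 2) = 13366. By convexity Σ_i C(r_i, 2) ≥ 70·C(z/70, 2) = z(z − 70)/(2·70), giving z² − 70z − 70·164·163 ≤ 0 and hence z ≤ (1/2)[70 + √(4900 + 4·1871240)] = (1/2)[70 + √7489860] ≈ (1/2)(70 + 2736.7609) = 1403.3804.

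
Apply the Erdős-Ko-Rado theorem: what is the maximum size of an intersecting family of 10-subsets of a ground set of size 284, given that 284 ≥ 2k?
max |F| = C(283, 9) = 28216777029721225

The Erdős-Ko-Rado theorem states: for n ≥ 2k, an intersecting family of k-subsets of an n-element set has size at most C(n − 1, k − 1), with equality for 'star' families {A ⊆ [n] : |A| = k, i ∈ A} (fix an element i). For n = 284, k = 10: C(283, 9) = 28216777029721225.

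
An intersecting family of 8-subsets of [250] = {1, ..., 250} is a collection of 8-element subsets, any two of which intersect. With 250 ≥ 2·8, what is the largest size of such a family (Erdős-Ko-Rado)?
max |F| = C(249, 7) = 10814706462924

The Erdős-Ko-Rado theorem states: for n ≥ 2k, an intersecting family of k-subsets of an n-element set has size at most C(n − 1, k − 1), with equality for 'star' families {A ⊆ [n] : |A| = k, i ∈ A} (fix an element i). For n = 250, k = 8: C(249, 7) = 10814706462924.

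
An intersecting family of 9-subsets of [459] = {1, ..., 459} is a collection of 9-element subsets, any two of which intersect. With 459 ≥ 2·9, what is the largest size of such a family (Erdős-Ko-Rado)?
max |F| = C(458, 8) = 45155060190495541

The Erdős-Ko-Rado theorem states: for n ≥ 2k, an intersecting family of k-subsets of an n-element set has size at most C(n − 1, k − 1), with equality for 'star' families {A ⊆ [n] : |A| = k, i ∈ A} (fix an element i). For n = 459, k = 9: C(458, 8) = 45155060190495541.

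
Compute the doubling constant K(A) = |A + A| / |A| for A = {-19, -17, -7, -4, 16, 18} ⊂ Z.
K = |A + A| / |A| = 20/6 = 10/3

Enumerate A + A = {a + b : a, b ∈ A}. With |A| = 6, there are |A|^2 = 36 ordered sum pairs; collecting distinct values, A + A = {-38, -36, -34, -26, -24, -23, -21, -14, -11, -8, -3, -1, 1, 9, 11, 12, 14, 32, 34, 36}, so |A + A| = 20. Thus K = 20/6 = 10/3. For comparison, the minimum possible |A + A| over all 6-element sets is 2·6 − 1 = 11 (so min K = 11/6), attained only by arithmetic progressions.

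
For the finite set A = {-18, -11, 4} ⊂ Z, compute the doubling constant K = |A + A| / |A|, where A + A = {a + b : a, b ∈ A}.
K = |A + A| / |A| = 6/3 = 2

Enumerate A + A = {a + b : a, b ∈ A}. With |A| = 3, there are |A|^2 = 9 ordered sum pairs; collecting distinct values, A + A = {-36, -29, -22, -14, -7, 8}, so |A + A| = 6. Thus K = 6/3 = 2. For comparison, the minimum possible |A + A| over all 3-element sets is 2·3 − 1 = 5 (so min K = 5/3), attained only by arithmetic progressions.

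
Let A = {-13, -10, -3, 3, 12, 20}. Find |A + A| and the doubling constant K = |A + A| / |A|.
K = |A + A| / |A| = 21/6 = 7/2

Enumerate A + A = {a + b : a, b ∈ A}. With |A| = 6, there are |A|^2 = 36 ordered sum pairs; collecting distinct values, A + A = {-26, -23, -20, -16, -13, -10, -7, -6, -1, 0, 2, 6, 7, 9, 10, 15, 17, 23, 24, 32, 40}, so |A + A| = 21. Thus K = 21/6 = 7/2. For comparison, the minimum possible |A + A| over all 6-element sets is 2·6 − 1 = 11 (so min K = 11/6), attained only by arithmetic progressions.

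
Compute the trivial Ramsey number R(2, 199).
R(2, 199) = 199

R(2, k) = k for all k ≥ 2: in a 2-colouring of K_k, either some edge is red (a red K_2) or all edges are blue (a blue K_k). And K_{198} coloured all-blue has no blue K_199, so R(2, 199) > 198. Hence R(2, 199) = 199.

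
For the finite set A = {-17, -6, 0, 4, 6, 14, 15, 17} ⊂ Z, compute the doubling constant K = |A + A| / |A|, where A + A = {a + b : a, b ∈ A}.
K = |A + A| / |A| = 31/8

Enumerate A + A = {a + b : a, b ∈ A}. With |A| = 8, there are |A|^2 = 64 ordered sum pairs; collecting distinct values, A + A = {-34, -23, -17, -13, -12, -11, -6, -3, -2, 0, 4, 6, 8, 9, 10, 11, 12, 14, 15, 17, 18, 19, 20, 21, 23, 28, 29, 30, 31, 32, 34}, so |A + A| = 31. Thus K = 31/8. For comparison, the minimum possible |A + A| over all 8-element sets is 2·8 − 1 = 15 (so min K = 15/8), attained only by arithmetic progressions.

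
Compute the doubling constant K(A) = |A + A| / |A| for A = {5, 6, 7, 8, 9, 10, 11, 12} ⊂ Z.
K = |A + A| / |A| = 15/8

Enumerate A + A = {a + b : a, b ∈ A}. With |A| = 8, there are |A|^2 = 64 ordered sum pairs; collecting distinct values, A + A = {10, 11, 12, 13, 14, 15, 16, 17, 18, 19, 20, 21, 22, 23, 24}, so |A + A| = 15. Thus K = 15/8. Here |A + A| = 2|A| − 1 = 15, the minimum possible — so K = 15/8 is minimal, which holds iff A is an arithmetic progression.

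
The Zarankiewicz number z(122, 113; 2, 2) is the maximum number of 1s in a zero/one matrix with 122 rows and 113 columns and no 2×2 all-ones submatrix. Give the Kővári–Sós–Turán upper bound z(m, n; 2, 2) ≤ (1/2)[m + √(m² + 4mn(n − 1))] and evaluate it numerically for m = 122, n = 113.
z(122, 113; 2, 2) ≤ (1/2)[122 + √(122² + 4·122·113·112)] = (1/2)[122 + √6191012] = 1305.0872

Kővári–Sós–Turán: let r_1, ..., r_122 be the row sums and z = Σ r_i the total number of 1s. Each pair of columns can share at most one row with both entries 1 (else a 2×2 all-ones block appears), so Σ_i C(r_i, 2) ≤ C(113, 2) = 6328. By convexity Σ_i C(r_i, 2) ≥ 122·C(z/122, 2) = z(z − 122)/(2·122), giving z² − 122z − 122·113·112 ≤ 0 and hence z ≤ (1/2)[122 + √(14884 + 4·1544032)] = (1/2)[122 + √6191012] ≈ (1/2)(122 + 2488.1744) = 1305.0872.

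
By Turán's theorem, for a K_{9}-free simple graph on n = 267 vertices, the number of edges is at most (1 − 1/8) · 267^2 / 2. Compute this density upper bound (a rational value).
Turán density bound = (7/8) · 267^2/2 = 499023/16 ≈ 31188.9375

Turán's theorem: ex(n, K_{r+1}) is achieved by the complete r-partite Turán graph T(n, r) with parts as balanced as possible, and is at most (1 − 1/r) · n^2/2. For r = 8, n = 267: the density bound is (7/8) · 71289/2 = 499023/16 ≈ 31188.9375. The integer-valued extremum is e(T(267, 8)) = 31188, which is strictly less than the density bound 499023/16 since 8 ∤ 267 (the parts of T(267, 8) cannot all be equal).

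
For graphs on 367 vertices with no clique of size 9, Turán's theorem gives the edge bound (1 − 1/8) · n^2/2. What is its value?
Turán density bound = (7/8) · 367^2/2 = 942823/16 ≈ 58926.4375

Turán's theorem: ex(n, K_{r+1}) is achieved by the complete r-partite Turán graph T(n, r) with parts as balanced as possible, and is at most (1 − 1/r) · n^2/2. For r = 8, n = 367: the density bound is (7/8) · 134689/2 = 942823/16 ≈ 58926.4375. The integer-valued extremum is e(T(367, 8)) = 58926, which is strictly less than the density bound 942823/16 since 8 ∤ 367 (the parts of T(367, 8) cannot all be equal).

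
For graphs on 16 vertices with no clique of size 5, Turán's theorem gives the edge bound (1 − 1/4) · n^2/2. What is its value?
Turán density bound = (3/4) · 16^2/2 = 96

Turán's theorem: ex(n, K_{r+1}) is achieved by the complete r-partite Turán graph T(n, r) with parts as balanced as possible, and is at most (1 − 1/r) · n^2/2. For r = 4, n = 16: the density bound is (3/4) · 256/2 = 96. Since 4 ∣ 16, the Turán graph T(16, 4) has parts of equal size 4, and its edge count e(T(16, 4)) = 96 attains the density bound exactly.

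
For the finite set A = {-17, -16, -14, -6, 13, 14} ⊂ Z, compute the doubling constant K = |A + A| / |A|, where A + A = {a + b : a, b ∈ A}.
K = |A + A| / |A| = 20/6 = 10/3

Enumerate A + A = {a + b : a, b ∈ A}. With |A| = 6, there are |A|^2 = 36 ordered sum pairs; collecting distinct values, A + A = {-34, -33, -32, -31, -30, -28, -23, -22, -20, -12, -4, -3, -2, -1, 0, 7, 8, 26, 27, 28}, so |A + A| = 20. Thus K = 20/6 = 10/3. For comparison, the minimum possible |A + A| over all 6-element sets is 2·6 − 1 = 11 (so min K = 11/6), attained only by arithmetic progressions.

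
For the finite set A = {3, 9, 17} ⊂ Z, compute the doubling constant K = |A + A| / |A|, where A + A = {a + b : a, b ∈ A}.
K = |A + A| / |A| = 6/3 = 2

Enumerate A + A = {a + b : a, b ∈ A}. With |A| = 3, there are |A|^2 = 9 ordered sum pairs; collecting distinct values, A + A = {6, 12, 18, 20, 26, 34}, so |A + A| = 6. Thus K = 6/3 = 2. For comparison, the minimum possible |A + A| over all 3-element sets is 2·3 − 1 = 5 (so min K = 5/3), attained only by arithmetic progressions.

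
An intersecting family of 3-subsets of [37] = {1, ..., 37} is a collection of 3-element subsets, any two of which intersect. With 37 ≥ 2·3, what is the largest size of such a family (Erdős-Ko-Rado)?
max |F| = C(36, 2) = 630

The Erdős-Ko-Rado theorem states: for n ≥ 2k, an intersecting family of k-subsets of an n-element set has size at most C(n − 1, k − 1), with equality for 'star' families {A ⊆ [n] : |A| = k, i ∈ A} (fix an element i). For n = 37, k = 3: C(36, 2) = 630.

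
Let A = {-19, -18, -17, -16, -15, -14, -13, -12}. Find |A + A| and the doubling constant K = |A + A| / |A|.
K = |A + A| / |A| = 15/8

Enumerate A + A = {a + b : a, b ∈ A}. With |A| = 8, there are |A|^2 = 64 ordered sum pairs; collecting distinct values, A + A = {-38, -37, -36, -35, -34, -33, -32, -31, -30, -29, -28, -27, -26, -25, -24}, so |A + A| = 15. Thus K = 15/8. Here |A + A| = 2|A| − 1 = 15, the minimum possible — so K = 15/8 is minimal, which holds iff A is an arithmetic progression.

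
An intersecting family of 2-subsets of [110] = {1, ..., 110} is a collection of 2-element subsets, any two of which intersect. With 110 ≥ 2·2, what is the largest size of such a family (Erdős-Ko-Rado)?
max |F| = C(109, 1) = 109

Erdős-Ko-Rado (1961): when n ≥ 2k, max |F| = C(n−1, k−1). The bound is attained by the star {A : i ∈ A} for any fixed i ∈ [n]. Here C(110−1, 2−1) = C(109, 1) = 109.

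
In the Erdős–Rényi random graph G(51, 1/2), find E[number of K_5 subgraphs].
E[# K_5] = C(51, 5) · (1/2)^C(5, 2) = 2349060 / 2^10 = 587265/256 ≈ 2294.003906

For each 5-subset S of vertices (there are C(51, 5) = 2349060 such S), let X_S = 1 if S induces a K_5 (all C(5, 2) = 10 edges present). Then P(X_S = 1) = (1/2)^10 = 1/1024. By linearity of expectation, E[# K_5] = C(51, 5) · (1/2)^10 = 2349060 / 1024 = 587265/256 ≈ 2294.003906.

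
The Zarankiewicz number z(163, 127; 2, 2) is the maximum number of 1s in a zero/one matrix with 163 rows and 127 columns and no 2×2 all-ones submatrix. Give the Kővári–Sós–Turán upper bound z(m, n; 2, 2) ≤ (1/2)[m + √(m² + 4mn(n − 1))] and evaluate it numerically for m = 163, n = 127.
z(163, 127; 2, 2) ≤ (1/2)[163 + √(163² + 4·163·127·126)] = (1/2)[163 + √10459873] = 1698.5863

Kővári–Sós–Turán: let r_1, ..., r_163 be the row sums and z = Σ r_i the total number of 1s. Each pair of columns can share at most one row with both entries 1 (else a 2×2 all-ones block appears), so Σ_i C(r_i, 2) ≤ C(127, 2) = 8001. By convexity Σ_i C(r_i, 2) ≥ 163·C(z/163, 2) = z(z − 163)/(2·163), giving z² − 163z − 163·127·126 ≤ 0 and hence z ≤ (1/2)[163 + √(26569 + 4·2608326)] = (1/2)[163 + √10459873] ≈ (1/2)(163 + 3234.1727) = 1698.5863.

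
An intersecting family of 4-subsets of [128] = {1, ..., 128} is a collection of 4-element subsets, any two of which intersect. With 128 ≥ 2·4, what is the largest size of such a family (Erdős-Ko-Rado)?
max |F| = C(127, 3) = 333375

The Erdős-Ko-Rado theorem states: for n ≥ 2k, an intersecting family of k-subsets of an n-element set has size at most C(n − 1, k − 1), with equality for 'star' families {A ⊆ [n] : |A| = k, i ∈ A} (fix an element i). For n = 128, k = 4: C(127, 3) = 333375.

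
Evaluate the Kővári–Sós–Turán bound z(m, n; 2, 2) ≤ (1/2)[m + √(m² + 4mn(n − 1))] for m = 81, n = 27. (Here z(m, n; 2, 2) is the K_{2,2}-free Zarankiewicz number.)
z(81, 27; 2, 2) ≤ (1/2)[81 + √(81² + 4·81·27·26)] = (1/2)[81 + √234009] = 282.3724

Kővári–Sós–Turán: let r_1, ..., r_81 be the row sums and z = Σ r_i the total number of 1s. Each pair of columns can share at most one row with both entries 1 (else a 2×2 all-ones block appears), so Σ_i C(r_i, 2) ≤ C(27, 2) = 351. By convexity Σ_i C(r_i, 2) ≥ 81·C(z/81, 2) = z(z − 81)/(2·81), giving z² − 81z − 81·27·26 ≤ 0 and hence z ≤ (1/2)[81 + √(6561 + 4·56862)] = (1/2)[81 + √234009] ≈ (1/2)(81 + 483.7448) = 282.3724.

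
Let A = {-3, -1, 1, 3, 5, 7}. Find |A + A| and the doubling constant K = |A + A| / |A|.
K = |A + A| / |A| = 11/6

Enumerate A + A = {a + b : a, b ∈ A}. With |A| = 6, there are |A|^2 = 36 ordered sum pairs; collecting distinct values, A + A = {-6, -4, -2, 0, 2, 4, 6, 8, 10, 12, 14}, so |A + A| = 11. Thus K = 11/6. Here |A + A| = 2|A| − 1 = 11, the minimum possible — so K = 11/6 is minimal, which holds iff A is an arithmetic progression.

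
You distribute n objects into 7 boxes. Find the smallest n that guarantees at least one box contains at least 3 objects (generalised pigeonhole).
n = (3 − 1)·7 + 1 = 15

By the generalised pigeonhole principle, to guarantee some box contains ≥ r objects we need more than (r − 1) · k objects total. Threshold: n = (r − 1) · k + 1. With r = 3 and k = 7: n = 2 · 7 + 1 = 14 + 1 = 15. For n = 14 = 2 · 7, we can put exactly 2 objects in every box, avoiding 3 in any single one — so 15 is tight.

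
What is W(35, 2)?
W(35, 2) = 35 + 1 = 36

A 2-term AP is any pair of integers, so a monochromatic 2-AP exists iff some colour is used at least twice. With 35 colours, the colouring i ↦ i on {1, ..., 35} uses each colour once, avoiding any monochromatic pair, so W(35, 2) > 35. For {1, ..., 36}, pigeonhole forces two integers of the same colour, which form a monochromatic 2-AP. Hence W(35, 2) = 36.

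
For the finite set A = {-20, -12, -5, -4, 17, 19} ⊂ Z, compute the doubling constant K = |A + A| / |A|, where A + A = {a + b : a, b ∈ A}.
K = |A + A| / |A| = 20/6 = 10/3

Enumerate A + A = {a + b : a, b ∈ A}. With |A| = 6, there are |A|^2 = 36 ordered sum pairs; collecting distinct values, A + A = {-40, -32, -25, -24, -17, -16, -10, -9, -8, -3, -1, 5, 7, 12, 13, 14, 15, 34, 36, 38}, so |A + A| = 20. Thus K = 20/6 = 10/3. For comparison, the minimum possible |A + A| over all 6-element sets is 2·6 − 1 = 11 (so min K = 11/6), attained only by arithmetic progressions.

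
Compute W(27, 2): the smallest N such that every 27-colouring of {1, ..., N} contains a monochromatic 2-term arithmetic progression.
W(27, 2) = 27 + 1 = 28

A 2-term AP is any pair of integers, so a monochromatic 2-AP exists iff some colour is used at least twice. With 27 colours, the colouring i ↦ i on {1, ..., 27} uses each colour once, avoiding any monochromatic pair, so W(27, 2) > 27. For {1, ..., 28}, pigeonhole forces two integers of the same colour, which form a monochromatic 2-AP. Hence W(27, 2) = 28.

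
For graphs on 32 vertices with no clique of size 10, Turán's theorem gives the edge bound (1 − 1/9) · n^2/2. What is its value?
Turán density bound = (8/9) · 32^2/2 = 4096/9 ≈ 455.1111

Turán's theorem: ex(n, K_{r+1}) is achieved by the complete r-partite Turán graph T(n, r) with parts as balanced as possible, and is at most (1 − 1/r) · n^2/2. For r = 9, n = 32: the density bound is (8/9) · 1024/2 = 4096/9 ≈ 455.1111. The integer-valued extremum is e(T(32, 9)) = 454, which is strictly less than the density bound 4096/9 since 9 ∤ 32 (the parts of T(32, 9) cannot all be equal).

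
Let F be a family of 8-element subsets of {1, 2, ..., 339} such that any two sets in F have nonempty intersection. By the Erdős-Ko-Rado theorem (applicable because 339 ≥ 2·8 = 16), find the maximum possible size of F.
max |F| = C(338, 7) = 93935323022736

The Erdős-Ko-Rado theorem states: for n ≥ 2k, an intersecting family of k-subsets of an n-element set has size at most C(n − 1, k − 1), with equality for 'star' families {A ⊆ [n] : |A| = k, i ∈ A} (fix an element i). For n = 339, k = 8: C(338, 7) = 93935323022736.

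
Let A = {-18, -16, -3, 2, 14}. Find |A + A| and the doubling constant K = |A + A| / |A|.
K = |A + A| / |A| = 15/5 = 3

Enumerate A + A = {a + b : a, b ∈ A}. With |A| = 5, there are |A|^2 = 25 ordered sum pairs; collecting distinct values, A + A = {-36, -34, -32, -21, -19, -16, -14, -6, -4, -2, -1, 4, 11, 16, 28}, so |A + A| = 15. Thus K = 15/5 = 3. For comparison, the minimum possible |A + A| over all 5-element sets is 2·5 − 1 = 9 (so min K = 9/5), attained only by arithmetic progressions.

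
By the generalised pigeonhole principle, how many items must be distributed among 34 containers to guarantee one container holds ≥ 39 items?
n = (39 − 1)·34 + 1 = 1293

By the generalised pigeonhole principle, to guarantee some box contains ≥ r objects we need more than (r − 1) · k objects total. Threshold: n = (r − 1) · k + 1. With r = 39 and k = 34: n = 38 · 34 + 1 = 1292 + 1 = 1293. For n = 1292 = 38 · 34, we can put exactly 38 objects in every box, avoiding 39 in any single one — so 1293 is tight.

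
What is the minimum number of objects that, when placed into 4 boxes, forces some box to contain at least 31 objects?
n = (31 − 1)·4 + 1 = 121

By the generalised pigeonhole principle, to guarantee some box contains ≥ r objects we need more than (r − 1) · k objects total. Threshold: n = (r − 1) · k + 1. With r = 31 and k = 4: n = 30 · 4 + 1 = 120 + 1 = 121. For n = 120 = 30 · 4, we can put exactly 30 objects in every box, avoiding 31 in any single one — so 121 is tight.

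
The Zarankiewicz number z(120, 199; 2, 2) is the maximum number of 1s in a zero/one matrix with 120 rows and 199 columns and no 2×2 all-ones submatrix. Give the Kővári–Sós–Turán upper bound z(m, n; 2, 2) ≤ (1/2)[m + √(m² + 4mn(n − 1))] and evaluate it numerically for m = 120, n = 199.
z(120, 199; 2, 2) ≤ (1/2)[120 + √(120² + 4·120·199·198)] = (1/2)[120 + √18927360] = 2235.2793

Kővári–Sós–Turán: let r_1, ..., r_120 be the row sums and z = Σ r_i the total number of 1s. Each pair of columns can share at most one row with both entries 1 (else a 2×2 all-ones block appears), so Σ_i C(r_i, 2) ≤ C(199, 2) = 19701. By convexity Σ_i C(r_i, 2) ≥ 120·C(z/120, 2) = z(z − 120)/(2·120), giving z² − 120z − 120·199·198 ≤ 0 and hence z ≤ (1/2)[120 + √(14400 + 4·4728240)] = (1/2)[120 + √18927360] ≈ (1/2)(120 + 4350.5586) = 2235.2793.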